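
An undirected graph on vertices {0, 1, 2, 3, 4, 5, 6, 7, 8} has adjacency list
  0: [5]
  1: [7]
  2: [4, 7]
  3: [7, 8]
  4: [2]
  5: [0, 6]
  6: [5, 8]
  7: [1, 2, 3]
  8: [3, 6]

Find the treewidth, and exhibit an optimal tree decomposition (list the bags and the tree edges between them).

The largest bag has 2 vertices, giving width 1; this decomposition certifies tw(G) ≤ 1. Since G has at least one edge (e.g. 8–3), it is not an edgeless graph, so tw(G) ≥ 1. The upper and lower bounds meet at 1, so that is the treewidth.

Treewidth 1.
One optimal decomposition is:
Bags: B1 = {3, 8}  B2 = {6, 8}  B3 = {5, 6}  B4 = {3, 7}  B5 = {1, 7}  B6 = {2, 7}  B7 = {0, 5}  B8 = {2, 4}
Tree: B1–B2, B2–B3, B1–B4, B4–B5, B4–B6, B3–B7, B6–B8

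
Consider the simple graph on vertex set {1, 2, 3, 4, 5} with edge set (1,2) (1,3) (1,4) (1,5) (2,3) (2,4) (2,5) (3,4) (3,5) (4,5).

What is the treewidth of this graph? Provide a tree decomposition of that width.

With just one bag of size 5, the width is 5 − 1 = 4, so tw(G) ≤ 4. For the lower bound, the 5 vertices {1, 2, 3, 4, 5} are pairwise adjacent, and any tree decomposition puts a clique entirely inside one bag — forcing width ≥ 4. The upper and lower bounds meet at 4, so that is the treewidth.

Treewidth 4.
Bags: B1 = {1, 2, 3, 4, 5}
Tree: (single bag)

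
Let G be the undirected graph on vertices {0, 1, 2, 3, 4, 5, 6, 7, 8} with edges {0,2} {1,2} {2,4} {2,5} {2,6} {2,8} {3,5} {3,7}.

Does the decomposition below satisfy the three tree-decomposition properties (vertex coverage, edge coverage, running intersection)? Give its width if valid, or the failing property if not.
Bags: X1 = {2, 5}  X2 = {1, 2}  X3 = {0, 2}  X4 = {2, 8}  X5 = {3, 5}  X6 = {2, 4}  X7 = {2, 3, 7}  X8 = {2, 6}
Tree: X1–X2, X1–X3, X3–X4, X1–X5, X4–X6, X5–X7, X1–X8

A tree decomposition must satisfy three properties: every vertex lies in some bag; for every edge, both endpoints lie together in some bag; and for every vertex, the bags containing it form a connected subtree. Here bags containing vertex 2 are not connected in the tree, so the decomposition is invalid.

No — bags containing vertex 2 are not connected in the tree.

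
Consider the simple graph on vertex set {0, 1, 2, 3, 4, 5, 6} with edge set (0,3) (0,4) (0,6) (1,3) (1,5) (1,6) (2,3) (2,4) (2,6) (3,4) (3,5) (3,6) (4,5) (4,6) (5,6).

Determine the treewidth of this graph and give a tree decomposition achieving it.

Treewidth 3.
Bags: B1 = {2, 3, 4, 6}  B2 = {3, 4, 5, 6}  B3 = {0, 3, 4, 6}  B4 = {1, 3, 5, 6}
Tree: B1–B2, B2–B3, B2–B4

Each bag holds 4 vertices, so the decomposition has width 3, which upper-bounds the treewidth. Conversely, {1, 3, 5, 6} is a clique of size 4, and the vertices of any clique must share a bag in every tree decomposition; so some bag has ≥ 4 vertices and tw(G) ≥ 3. Therefore the treewidth is 3.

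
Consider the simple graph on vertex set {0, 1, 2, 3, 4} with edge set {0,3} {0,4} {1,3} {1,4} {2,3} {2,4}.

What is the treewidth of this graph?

2

A width-2 tree decomposition is:
Bags: B1 = {2, 3, 4}  B2 = {0, 3, 4}  B3 = {1, 3, 4}
Tree: B1–B2, B2–B3
Every bag has size at most 3, so the width is 3 − 1 = 2 and tw(G) ≤ 2. The edges 3–2–4–0–3 form a cycle, so G is not a tree and its treewidth is at least 2. The upper and lower bounds meet at 2, so that is the treewidth.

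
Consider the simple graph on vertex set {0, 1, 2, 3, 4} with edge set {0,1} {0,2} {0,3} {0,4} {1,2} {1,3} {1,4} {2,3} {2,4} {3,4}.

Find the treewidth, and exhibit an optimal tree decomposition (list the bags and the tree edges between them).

A single bag containing all 5 vertices is trivially a valid decomposition of width 4. Conversely, {0, 1, 2, 3, 4} is a clique of size 5, and the vertices of any clique must share a bag in every tree decomposition; so some bag has ≥ 5 vertices and tw(G) ≥ 4. Therefore the treewidth is 4.

Treewidth 4.
One such decomposition:
Bags: B1 = {0, 1, 2, 3, 4}
Tree: (single bag)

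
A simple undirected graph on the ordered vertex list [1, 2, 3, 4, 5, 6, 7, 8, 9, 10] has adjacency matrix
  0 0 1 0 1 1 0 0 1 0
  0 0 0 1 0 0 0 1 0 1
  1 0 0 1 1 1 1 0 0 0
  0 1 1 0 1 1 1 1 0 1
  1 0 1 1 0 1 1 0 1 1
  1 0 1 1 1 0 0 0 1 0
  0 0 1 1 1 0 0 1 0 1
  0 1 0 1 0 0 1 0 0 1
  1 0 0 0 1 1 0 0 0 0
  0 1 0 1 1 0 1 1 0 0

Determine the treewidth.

3

A width-3 tree decomposition is:
Bags: B1 = {4, 7, 8, 10}  B2 = {4, 5, 7, 10}  B3 = {3, 4, 5, 7}  B4 = {3, 4, 5, 6}  B5 = {1, 3, 5, 6}  B6 = {1, 5, 6, 9}  B7 = {2, 4, 8, 10}
Tree: B1–B2, B2–B3, B3–B4, B4–B5, B5–B6, B1–B7
Each bag holds 4 vertices, so the decomposition has width 3, which upper-bounds the treewidth. On the other hand G contains the 4-clique {1, 5, 6, 9}. A clique must lie in a single bag of any decomposition, so no decomposition can have width below 3. The upper and lower bounds meet at 3, so that is the treewidth.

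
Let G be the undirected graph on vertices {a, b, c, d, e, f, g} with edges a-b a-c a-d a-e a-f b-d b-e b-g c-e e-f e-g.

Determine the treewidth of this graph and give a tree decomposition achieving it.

Treewidth 2.
One such decomposition:
Bags: B1 = {a, c, e}  B2 = {a, b, e}  B3 = {b, e, g}  B4 = {a, b, d}  B5 = {a, e, f}
Tree: B1–B2, B2–B3, B2–B4, B2–B5

The largest bag has 3 vertices, giving width 2; this decomposition certifies tw(G) ≤ 2. Conversely, {b, e, g} is a clique of size 3, and the vertices of any clique must share a bag in every tree decomposition; so some bag has ≥ 3 vertices and tw(G) ≥ 2. Therefore the treewidth is 2.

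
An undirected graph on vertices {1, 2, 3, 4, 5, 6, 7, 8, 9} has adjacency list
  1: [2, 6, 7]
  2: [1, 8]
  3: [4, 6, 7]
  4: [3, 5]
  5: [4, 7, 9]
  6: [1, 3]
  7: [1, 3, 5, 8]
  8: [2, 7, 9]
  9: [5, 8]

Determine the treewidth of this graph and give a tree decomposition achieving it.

Treewidth 3.
One such decomposition:
Bags: B1 = {2, 5, 8, 9}  B2 = {2, 5, 7, 8}  B3 = {1, 2, 5, 7}  B4 = {1, 4, 5, 7}  B5 = {1, 3, 4, 7}  B6 = {1, 3, 4, 6}
Tree: B1–B2, B2–B3, B3–B4, B4–B5, B5–B6

The largest bag has 4 vertices, giving width 3; this decomposition certifies tw(G) ≤ 3. For the lower bound: the 4 vertex sets {2,8,9}, {5}, {7}, {1,3,4,6} are disjoint, each induces a connected subgraph, and every pair is joined by at least one edge of G. Contracting each set to a single vertex therefore yields K_{4} as a minor, and since treewidth is minor-monotone, tw(G) ≥ tw(K_{4}) = 3. Hence tw(G) = 3 exactly.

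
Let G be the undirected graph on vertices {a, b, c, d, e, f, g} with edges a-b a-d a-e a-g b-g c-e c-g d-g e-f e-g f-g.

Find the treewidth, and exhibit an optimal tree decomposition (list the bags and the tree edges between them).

Every bag has size at most 3, so the width is 3 − 1 = 2 and tw(G) ≤ 2. For the lower bound, the 3 vertices {a, d, g} are pairwise adjacent, and any tree decomposition puts a clique entirely inside one bag — forcing width ≥ 2. Combining the bounds, tw(G) = 2.

Treewidth 2.
One optimal decomposition is:
Bags: B1 = {a, b, g}  B2 = {a, d, g}  B3 = {a, e, g}  B4 = {c, e, g}  B5 = {e, f, g}
Tree: B1–B2, B2–B3, B3–B4, B4–B5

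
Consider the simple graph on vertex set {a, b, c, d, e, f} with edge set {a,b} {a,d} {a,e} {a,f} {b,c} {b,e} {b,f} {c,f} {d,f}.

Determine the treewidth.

2

A width-2 tree decomposition is:
Bags: B1 = {a, b, f}  B2 = {a, d, f}  B3 = {b, c, f}  B4 = {a, b, e}
Tree: B1–B2, B1–B3, B1–B4
Each bag holds 3 vertices, so the decomposition has width 2, which upper-bounds the treewidth. On the other hand G contains the 3-clique {a, b, e}. A clique must lie in a single bag of any decomposition, so no decomposition can have width below 2. Therefore the treewidth is 2.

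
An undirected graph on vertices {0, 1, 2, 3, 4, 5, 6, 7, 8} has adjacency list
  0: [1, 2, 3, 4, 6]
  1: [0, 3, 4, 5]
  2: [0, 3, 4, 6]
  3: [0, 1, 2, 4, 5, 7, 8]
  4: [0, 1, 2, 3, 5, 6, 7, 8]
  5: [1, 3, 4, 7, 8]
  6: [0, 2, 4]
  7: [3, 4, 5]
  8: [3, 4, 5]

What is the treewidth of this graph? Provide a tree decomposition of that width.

Every bag has size at most 4, so the width is 4 − 1 = 3 and tw(G) ≤ 3. For the lower bound, the 4 vertices {0, 1, 3, 4} are pairwise adjacent, and any tree decomposition puts a clique entirely inside one bag — forcing width ≥ 3. Hence tw(G) = 3 exactly.

Treewidth 3.
One such decomposition:
Bags: B1 = {3, 4, 5, 8}  B2 = {1, 3, 4, 5}  B3 = {0, 1, 3, 4}  B4 = {3, 4, 5, 7}  B5 = {0, 2, 3, 4}  B6 = {0, 2, 4, 6}
Tree: B1–B2, B2–B3, B1–B4, B3–B5, B5–B6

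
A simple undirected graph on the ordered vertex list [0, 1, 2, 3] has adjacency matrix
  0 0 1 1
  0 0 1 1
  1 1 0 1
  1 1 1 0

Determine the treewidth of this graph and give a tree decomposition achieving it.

Every bag has size at most 3, so the width is 3 − 1 = 2 and tw(G) ≤ 2. On the other hand G contains the 3-clique {0, 2, 3}. A clique must lie in a single bag of any decomposition, so no decomposition can have width below 2. Hence tw(G) = 2 exactly.

Treewidth 2.
Bags: B1 = {0, 2, 3}  B2 = {1, 2, 3}
Tree: B1–B2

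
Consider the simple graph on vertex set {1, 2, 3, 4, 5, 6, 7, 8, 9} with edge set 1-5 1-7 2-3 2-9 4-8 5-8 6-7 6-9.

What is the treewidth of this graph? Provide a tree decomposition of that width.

The largest bag has 2 vertices, giving width 1; this decomposition certifies tw(G) ≤ 1. G has an edge, so its treewidth is at least 1. Combining the bounds, tw(G) = 1.

Treewidth 1.
Bags: B1 = {2, 3}  B2 = {2, 9}  B3 = {6, 9}  B4 = {6, 7}  B5 = {1, 7}  B6 = {1, 5}  B7 = {5, 8}  B8 = {4, 8}
Tree: B1–B2, B2–B3, B3–B4, B4–B5, B5–B6, B6–B7, B7–B8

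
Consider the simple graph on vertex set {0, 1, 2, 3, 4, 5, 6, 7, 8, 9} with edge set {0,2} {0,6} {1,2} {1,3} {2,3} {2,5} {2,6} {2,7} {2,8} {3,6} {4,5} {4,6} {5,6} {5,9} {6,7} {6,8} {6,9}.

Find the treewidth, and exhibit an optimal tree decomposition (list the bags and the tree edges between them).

Treewidth 2.
One optimal decomposition is:
Bags: B1 = {2, 3, 6}  B2 = {2, 5, 6}  B3 = {2, 6, 7}  B4 = {0, 2, 6}  B5 = {4, 5, 6}  B6 = {1, 2, 3}  B7 = {5, 6, 9}  B8 = {2, 6, 8}
Tree: B1–B2, B2–B3, B2–B4, B2–B5, B1–B6, B2–B7, B1–B8

Each bag holds 3 vertices, so the decomposition has width 2, which upper-bounds the treewidth. On the other hand G contains the 3-clique {1, 2, 3}. A clique must lie in a single bag of any decomposition, so no decomposition can have width below 2. The upper and lower bounds meet at 2, so that is the treewidth.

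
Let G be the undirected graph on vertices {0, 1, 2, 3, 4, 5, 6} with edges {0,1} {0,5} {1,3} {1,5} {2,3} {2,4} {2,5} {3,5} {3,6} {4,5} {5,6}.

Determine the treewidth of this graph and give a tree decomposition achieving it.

Treewidth 2.
One such decomposition:
Bags: B1 = {2, 3, 5}  B2 = {1, 3, 5}  B3 = {0, 1, 5}  B4 = {2, 4, 5}  B5 = {3, 5, 6}
Tree: B1–B2, B2–B3, B1–B4, B1–B5

Each bag holds 3 vertices, so the decomposition has width 2, which upper-bounds the treewidth. For the lower bound, the 3 vertices {0, 1, 5} are pairwise adjacent, and any tree decomposition puts a clique entirely inside one bag — forcing width ≥ 2. Hence tw(G) = 2 exactly.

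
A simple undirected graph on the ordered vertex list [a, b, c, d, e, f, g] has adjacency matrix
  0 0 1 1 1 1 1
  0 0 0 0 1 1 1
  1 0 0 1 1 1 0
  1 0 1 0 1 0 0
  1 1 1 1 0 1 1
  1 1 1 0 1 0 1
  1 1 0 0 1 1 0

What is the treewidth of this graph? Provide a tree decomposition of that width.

Every bag has size at most 4, so the width is 4 − 1 = 3 and tw(G) ≤ 3. On the other hand G contains the 4-clique {a, c, d, e}. A clique must lie in a single bag of any decomposition, so no decomposition can have width below 3. Therefore the treewidth is 3.

Treewidth 3.
Bags: B1 = {a, e, f, g}  B2 = {a, c, e, f}  B3 = {b, e, f, g}  B4 = {a, c, d, e}
Tree: B1–B2, B1–B3, B2–B4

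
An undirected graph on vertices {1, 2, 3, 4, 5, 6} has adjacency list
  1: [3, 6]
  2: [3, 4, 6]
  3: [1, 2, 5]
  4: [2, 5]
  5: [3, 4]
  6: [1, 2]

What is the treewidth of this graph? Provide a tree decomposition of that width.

Treewidth 2.
One optimal decomposition is:
Bags: B1 = {2, 4, 5}  B2 = {2, 3, 5}  B3 = {2, 3, 6}  B4 = {1, 3, 6}
Tree: B1–B2, B2–B3, B3–B4

Each bag holds 3 vertices, so the decomposition has width 2, which upper-bounds the treewidth. The edges 4–5–3–2–4 form a cycle, so G is not a tree and its treewidth is at least 2. Combining the bounds, tw(G) = 2.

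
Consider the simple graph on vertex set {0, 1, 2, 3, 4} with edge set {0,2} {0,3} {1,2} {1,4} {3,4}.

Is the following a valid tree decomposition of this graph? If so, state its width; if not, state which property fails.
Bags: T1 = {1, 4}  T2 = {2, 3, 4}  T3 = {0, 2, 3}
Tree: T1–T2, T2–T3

A tree decomposition must satisfy three properties: every vertex lies in some bag; for every edge, both endpoints lie together in some bag; and for every vertex, the bags containing it form a connected subtree. Here edge (2,1) lies in no bag, so the decomposition is invalid.

No — edge (2,1) lies in no bag.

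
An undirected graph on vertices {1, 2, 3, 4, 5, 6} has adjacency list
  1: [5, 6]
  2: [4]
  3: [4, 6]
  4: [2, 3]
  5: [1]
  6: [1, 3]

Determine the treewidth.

1

A width-1 tree decomposition is:
Bags: B1 = {1, 5}  B2 = {1, 6}  B3 = {3, 6}  B4 = {3, 4}  B5 = {2, 4}
Tree: B1–B2, B2–B3, B3–B4, B4–B5
The largest bag has 2 vertices, giving width 1; this decomposition certifies tw(G) ≤ 1. Any graph with an edge has treewidth ≥ 1, and G has the edge 5–1. Combining the bounds, tw(G) = 1.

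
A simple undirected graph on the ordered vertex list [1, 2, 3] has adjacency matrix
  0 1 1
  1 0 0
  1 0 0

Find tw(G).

1

A width-1 tree decomposition is:
Bags: B1 = {1, 3}  B2 = {1, 2}
Tree: B1–B2
Each bag holds 2 vertices, so the decomposition has width 1, which upper-bounds the treewidth. Since G has at least one edge (e.g. 1–3), it is not an edgeless graph, so tw(G) ≥ 1. Hence tw(G) = 1 exactly.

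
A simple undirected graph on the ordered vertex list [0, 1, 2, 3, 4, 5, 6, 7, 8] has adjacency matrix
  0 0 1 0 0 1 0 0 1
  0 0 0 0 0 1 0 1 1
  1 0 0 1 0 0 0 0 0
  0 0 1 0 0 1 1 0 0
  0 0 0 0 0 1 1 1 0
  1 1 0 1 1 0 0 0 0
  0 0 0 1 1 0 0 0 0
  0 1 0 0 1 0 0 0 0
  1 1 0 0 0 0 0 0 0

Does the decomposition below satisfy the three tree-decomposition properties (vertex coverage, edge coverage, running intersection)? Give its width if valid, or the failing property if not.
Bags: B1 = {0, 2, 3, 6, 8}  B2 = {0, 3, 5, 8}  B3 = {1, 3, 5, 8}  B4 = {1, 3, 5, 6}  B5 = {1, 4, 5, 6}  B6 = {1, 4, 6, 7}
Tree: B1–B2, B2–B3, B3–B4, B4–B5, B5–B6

No — bags containing vertex 6 are not connected in the tree.

A tree decomposition must satisfy three properties: every vertex lies in some bag; for every edge, both endpoints lie together in some bag; and for every vertex, the bags containing it form a connected subtree. Here bags containing vertex 6 are not connected in the tree, so the decomposition is invalid.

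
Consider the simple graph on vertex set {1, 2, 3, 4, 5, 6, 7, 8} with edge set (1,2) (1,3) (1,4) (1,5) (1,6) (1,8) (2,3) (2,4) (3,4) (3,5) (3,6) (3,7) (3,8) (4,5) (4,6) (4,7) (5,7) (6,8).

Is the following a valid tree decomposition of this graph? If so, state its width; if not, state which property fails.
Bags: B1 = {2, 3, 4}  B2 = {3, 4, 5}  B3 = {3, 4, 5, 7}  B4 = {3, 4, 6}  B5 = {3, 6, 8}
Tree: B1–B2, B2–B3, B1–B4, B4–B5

No — vertex 1 appears in no bag.

A tree decomposition must satisfy three properties: every vertex lies in some bag; for every edge, both endpoints lie together in some bag; and for every vertex, the bags containing it form a connected subtree. Here vertex 1 appears in no bag, so the decomposition is invalid.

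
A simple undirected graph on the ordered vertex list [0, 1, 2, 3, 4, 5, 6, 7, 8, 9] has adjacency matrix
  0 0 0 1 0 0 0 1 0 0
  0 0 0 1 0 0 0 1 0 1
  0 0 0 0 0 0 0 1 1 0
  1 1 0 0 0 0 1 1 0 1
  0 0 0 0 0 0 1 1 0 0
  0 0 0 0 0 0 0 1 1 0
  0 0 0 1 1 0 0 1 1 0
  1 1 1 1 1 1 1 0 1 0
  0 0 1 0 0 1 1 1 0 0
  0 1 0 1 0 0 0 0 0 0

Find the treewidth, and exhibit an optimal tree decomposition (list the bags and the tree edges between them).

Each bag holds 3 vertices, so the decomposition has width 2, which upper-bounds the treewidth. On the other hand G contains the 3-clique {1, 3, 9}. A clique must lie in a single bag of any decomposition, so no decomposition can have width below 2. Hence tw(G) = 2 exactly.

Treewidth 2.
Bags: B1 = {4, 6, 7}  B2 = {3, 6, 7}  B3 = {6, 7, 8}  B4 = {5, 7, 8}  B5 = {1, 3, 7}  B6 = {1, 3, 9}  B7 = {0, 3, 7}  B8 = {2, 7, 8}
Tree: B1–B2, B2–B3, B3–B4, B2–B5, B5–B6, B5–B7, B4–B8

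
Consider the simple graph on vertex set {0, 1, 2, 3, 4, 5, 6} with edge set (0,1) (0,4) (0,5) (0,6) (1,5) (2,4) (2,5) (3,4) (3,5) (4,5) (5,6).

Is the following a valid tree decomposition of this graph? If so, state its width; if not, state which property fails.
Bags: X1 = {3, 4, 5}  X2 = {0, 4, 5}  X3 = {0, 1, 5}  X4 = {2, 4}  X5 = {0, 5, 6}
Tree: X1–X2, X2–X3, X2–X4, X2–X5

A tree decomposition must satisfy three properties: every vertex lies in some bag; for every edge, both endpoints lie together in some bag; and for every vertex, the bags containing it form a connected subtree. Here edge (5,2) lies in no bag, so the decomposition is invalid.

No — edge (5,2) lies in no bag.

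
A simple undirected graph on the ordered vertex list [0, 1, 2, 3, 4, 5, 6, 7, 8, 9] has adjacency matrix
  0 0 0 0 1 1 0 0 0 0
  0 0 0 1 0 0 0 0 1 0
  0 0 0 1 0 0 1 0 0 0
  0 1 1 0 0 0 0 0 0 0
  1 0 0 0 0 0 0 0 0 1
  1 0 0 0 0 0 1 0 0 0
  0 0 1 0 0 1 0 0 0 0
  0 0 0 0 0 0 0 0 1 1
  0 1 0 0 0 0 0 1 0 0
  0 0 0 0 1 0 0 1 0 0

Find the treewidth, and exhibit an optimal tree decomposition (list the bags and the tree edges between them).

The largest bag has 3 vertices, giving width 2; this decomposition certifies tw(G) ≤ 2. Since 2–3–1–8–7–9–4–0–5–6–2 is a cycle in G, G is not acyclic. Forests are exactly the graphs of treewidth ≤ 1, so tw(G) ≥ 2. The upper and lower bounds meet at 2, so that is the treewidth.

Treewidth 2.
Bags: B1 = {1, 2, 3}  B2 = {1, 2, 8}  B3 = {2, 7, 8}  B4 = {2, 7, 9}  B5 = {2, 4, 9}  B6 = {0, 2, 4}  B7 = {0, 2, 5}  B8 = {2, 5, 6}
Tree: B1–B2, B2–B3, B3–B4, B4–B5, B5–B6, B6–B7, B7–B8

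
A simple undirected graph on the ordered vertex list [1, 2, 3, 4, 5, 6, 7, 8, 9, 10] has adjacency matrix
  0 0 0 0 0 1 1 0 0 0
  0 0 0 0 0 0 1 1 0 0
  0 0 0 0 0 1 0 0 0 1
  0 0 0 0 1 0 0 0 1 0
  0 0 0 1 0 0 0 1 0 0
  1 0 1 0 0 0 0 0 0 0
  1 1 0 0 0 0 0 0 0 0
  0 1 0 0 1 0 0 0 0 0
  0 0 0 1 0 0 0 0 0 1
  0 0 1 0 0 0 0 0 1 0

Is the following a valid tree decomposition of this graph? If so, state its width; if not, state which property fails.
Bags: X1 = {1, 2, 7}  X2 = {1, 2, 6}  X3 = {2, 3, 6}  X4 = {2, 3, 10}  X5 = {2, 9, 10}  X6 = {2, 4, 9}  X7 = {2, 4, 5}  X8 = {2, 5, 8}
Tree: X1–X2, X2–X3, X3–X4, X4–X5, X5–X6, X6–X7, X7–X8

Yes; width 2.

Vertex coverage: the bags together contain {1, 2, 3, 4, 5, 6, 7, 8, 9, 10}, the full vertex set. Edge coverage: each edge of G has both endpoints in at least one bag. Running intersection: for every vertex, the bags containing it form a connected subtree. All three properties hold, so this is a valid tree decomposition of width max|bag| − 1 = 2, and hence tw(G) ≤ 2.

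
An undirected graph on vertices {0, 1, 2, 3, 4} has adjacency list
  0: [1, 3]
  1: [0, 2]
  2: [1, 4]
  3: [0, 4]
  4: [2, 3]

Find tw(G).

2

A width-2 tree decomposition is:
Bags: B1 = {0, 3, 4}  B2 = {0, 2, 4}  B3 = {0, 1, 2}
Tree: B1–B2, B2–B3
The largest bag has 3 vertices, giving width 2; this decomposition certifies tw(G) ≤ 2. For the lower bound, G contains the cycle 0–3–4–2–1–0, so G is not a forest; only forests have treewidth ≤ 1, hence tw(G) ≥ 2. Therefore the treewidth is 2.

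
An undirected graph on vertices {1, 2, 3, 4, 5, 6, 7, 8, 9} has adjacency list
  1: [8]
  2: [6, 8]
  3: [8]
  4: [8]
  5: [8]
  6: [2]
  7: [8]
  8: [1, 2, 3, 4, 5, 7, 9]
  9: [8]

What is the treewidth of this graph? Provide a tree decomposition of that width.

Treewidth 1.
Bags: B1 = {2, 8}  B2 = {2, 6}  B3 = {1, 8}  B4 = {5, 8}  B5 = {8, 9}  B6 = {7, 8}  B7 = {3, 8}  B8 = {4, 8}
Tree: B1–B2, B1–B3, B3–B4, B1–B5, B5–B6, B4–B7, B3–B8

Each bag holds 2 vertices, so the decomposition has width 1, which upper-bounds the treewidth. G has an edge, so its treewidth is at least 1. Combining the bounds, tw(G) = 1.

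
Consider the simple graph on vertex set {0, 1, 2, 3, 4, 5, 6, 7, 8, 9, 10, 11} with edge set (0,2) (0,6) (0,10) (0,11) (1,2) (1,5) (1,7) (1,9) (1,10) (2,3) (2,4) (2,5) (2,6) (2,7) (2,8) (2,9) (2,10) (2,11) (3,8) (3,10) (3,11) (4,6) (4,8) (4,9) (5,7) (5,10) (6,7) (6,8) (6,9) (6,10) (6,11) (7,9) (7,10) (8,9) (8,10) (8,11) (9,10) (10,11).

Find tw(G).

A width-4 tree decomposition is:
Bags: B1 = {2, 6, 7, 9, 10}  B2 = {2, 6, 8, 9, 10}  B3 = {2, 4, 6, 8, 9}  B4 = {2, 6, 8, 10, 11}  B5 = {2, 3, 8, 10, 11}  B6 = {0, 2, 6, 10, 11}  B7 = {1, 2, 7, 9, 10}  B8 = {1, 2, 5, 7, 10}
Tree: B1–B2, B2–B3, B2–B4, B4–B5, B4–B6, B1–B7, B7–B8
Each bag holds 5 vertices, so the decomposition has width 4, which upper-bounds the treewidth. Conversely, {1, 2, 7, 9, 10} is a clique of size 5, and the vertices of any clique must share a bag in every tree decomposition; so some bag has ≥ 5 vertices and tw(G) ≥ 4. Hence tw(G) = 4 exactly.

4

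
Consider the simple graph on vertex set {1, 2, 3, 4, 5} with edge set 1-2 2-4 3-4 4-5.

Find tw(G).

1

A width-1 tree decomposition is:
Bags: B1 = {4, 5}  B2 = {3, 4}  B3 = {2, 4}  B4 = {1, 2}
Tree: B1–B2, B2–B3, B3–B4
Every bag has size at most 2, so the width is 2 − 1 = 1 and tw(G) ≤ 1. Since G has at least one edge (e.g. 5–4), it is not an edgeless graph, so tw(G) ≥ 1. Combining the bounds, tw(G) = 1.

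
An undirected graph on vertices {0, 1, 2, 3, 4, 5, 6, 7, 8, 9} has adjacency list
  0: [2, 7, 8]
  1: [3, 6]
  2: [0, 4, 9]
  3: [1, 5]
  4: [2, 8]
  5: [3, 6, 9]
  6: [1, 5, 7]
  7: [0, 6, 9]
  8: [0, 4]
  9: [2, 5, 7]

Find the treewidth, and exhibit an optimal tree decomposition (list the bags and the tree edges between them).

Each bag holds 3 vertices, so the decomposition has width 2, which upper-bounds the treewidth. The edges 4–8–0–2–4 form a cycle, so G is not a tree and its treewidth is at least 2. Therefore the treewidth is 2.

Treewidth 2.
Bags: B1 = {2, 4, 8}  B2 = {0, 2, 8}  B3 = {0, 2, 9}  B4 = {0, 7, 9}  B5 = {5, 7, 9}  B6 = {5, 6, 7}  B7 = {3, 5, 6}  B8 = {1, 3, 6}
Tree: B1–B2, B2–B3, B3–B4, B4–B5, B5–B6, B6–B7, B7–B8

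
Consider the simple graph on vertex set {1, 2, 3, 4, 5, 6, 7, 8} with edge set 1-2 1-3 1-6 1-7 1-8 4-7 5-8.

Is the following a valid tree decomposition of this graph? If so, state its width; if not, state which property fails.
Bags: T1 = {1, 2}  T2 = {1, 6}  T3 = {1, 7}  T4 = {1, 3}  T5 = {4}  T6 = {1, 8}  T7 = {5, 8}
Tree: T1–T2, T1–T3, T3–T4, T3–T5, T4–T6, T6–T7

A tree decomposition must satisfy three properties: every vertex lies in some bag; for every edge, both endpoints lie together in some bag; and for every vertex, the bags containing it form a connected subtree. Here edge (7,4) lies in no bag, so the decomposition is invalid.

No — edge (7,4) lies in no bag.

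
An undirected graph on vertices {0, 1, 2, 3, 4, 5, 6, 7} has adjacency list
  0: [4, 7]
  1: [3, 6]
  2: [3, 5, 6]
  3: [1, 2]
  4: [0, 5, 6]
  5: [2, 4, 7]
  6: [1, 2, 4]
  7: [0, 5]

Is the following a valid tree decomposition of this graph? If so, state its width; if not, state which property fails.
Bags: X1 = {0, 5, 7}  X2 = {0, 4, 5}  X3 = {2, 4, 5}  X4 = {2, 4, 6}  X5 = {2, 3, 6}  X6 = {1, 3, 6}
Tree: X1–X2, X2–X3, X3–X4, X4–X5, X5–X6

Every vertex of G appears in some bag (union = {0, 1, 2, 3, 4, 5, 6, 7}); every edge is covered by a bag; and for each vertex v the set of bags containing v is connected in the bag tree. The decomposition is therefore valid. The largest bag has 3 vertices, so the width is 2.

Yes; width 2.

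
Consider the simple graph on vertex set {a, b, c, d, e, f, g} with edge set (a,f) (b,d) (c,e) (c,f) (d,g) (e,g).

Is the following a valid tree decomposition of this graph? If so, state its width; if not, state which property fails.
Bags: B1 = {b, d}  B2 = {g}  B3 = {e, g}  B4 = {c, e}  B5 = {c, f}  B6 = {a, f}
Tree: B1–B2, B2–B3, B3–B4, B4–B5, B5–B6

No — edge (d,g) lies in no bag.

A tree decomposition must satisfy three properties: every vertex lies in some bag; for every edge, both endpoints lie together in some bag; and for every vertex, the bags containing it form a connected subtree. Here edge (d,g) lies in no bag, so the decomposition is invalid.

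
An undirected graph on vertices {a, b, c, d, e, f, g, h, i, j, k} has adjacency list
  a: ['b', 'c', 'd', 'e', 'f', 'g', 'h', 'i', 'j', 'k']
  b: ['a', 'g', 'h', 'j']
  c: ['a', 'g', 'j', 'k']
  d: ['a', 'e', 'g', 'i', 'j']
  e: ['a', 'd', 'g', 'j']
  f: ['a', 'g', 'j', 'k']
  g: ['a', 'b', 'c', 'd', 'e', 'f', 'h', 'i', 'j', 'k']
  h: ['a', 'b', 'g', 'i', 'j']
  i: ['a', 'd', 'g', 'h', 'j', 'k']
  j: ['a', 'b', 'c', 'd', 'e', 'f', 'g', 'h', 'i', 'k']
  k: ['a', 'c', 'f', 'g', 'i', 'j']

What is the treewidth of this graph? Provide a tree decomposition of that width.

The largest bag has 5 vertices, giving width 4; this decomposition certifies tw(G) ≤ 4. On the other hand G contains the 5-clique {a, d, e, g, j}. A clique must lie in a single bag of any decomposition, so no decomposition can have width below 4. Therefore the treewidth is 4.

Treewidth 4.
One optimal decomposition is:
Bags: B1 = {a, g, h, i, j}  B2 = {a, g, i, j, k}  B3 = {a, c, g, j, k}  B4 = {a, d, g, i, j}  B5 = {a, b, g, h, j}  B6 = {a, f, g, j, k}  B7 = {a, d, e, g, j}
Tree: B1–B2, B2–B3, B1–B4, B1–B5, B2–B6, B4–B7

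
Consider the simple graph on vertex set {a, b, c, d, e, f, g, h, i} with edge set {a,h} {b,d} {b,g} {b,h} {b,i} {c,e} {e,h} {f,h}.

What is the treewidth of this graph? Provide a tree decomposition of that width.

Treewidth 1.
One optimal decomposition is:
Bags: B1 = {b, i}  B2 = {b, h}  B3 = {a, h}  B4 = {e, h}  B5 = {b, g}  B6 = {f, h}  B7 = {c, e}  B8 = {b, d}
Tree: B1–B2, B2–B3, B2–B4, B2–B5, B2–B6, B4–B7, B1–B8

Each bag holds 2 vertices, so the decomposition has width 1, which upper-bounds the treewidth. G has an edge, so its treewidth is at least 1. Therefore the treewidth is 1.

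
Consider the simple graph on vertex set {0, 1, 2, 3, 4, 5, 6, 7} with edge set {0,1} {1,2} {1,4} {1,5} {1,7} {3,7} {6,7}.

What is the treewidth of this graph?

1

A width-1 tree decomposition is:
Bags: B1 = {0, 1}  B2 = {1, 7}  B3 = {1, 4}  B4 = {3, 7}  B5 = {1, 2}  B6 = {6, 7}  B7 = {1, 5}
Tree: B1–B2, B1–B3, B2–B4, B2–B5, B2–B6, B5–B7
Every bag has size at most 2, so the width is 2 − 1 = 1 and tw(G) ≤ 1. G has an edge, so its treewidth is at least 1. Hence tw(G) = 1 exactly.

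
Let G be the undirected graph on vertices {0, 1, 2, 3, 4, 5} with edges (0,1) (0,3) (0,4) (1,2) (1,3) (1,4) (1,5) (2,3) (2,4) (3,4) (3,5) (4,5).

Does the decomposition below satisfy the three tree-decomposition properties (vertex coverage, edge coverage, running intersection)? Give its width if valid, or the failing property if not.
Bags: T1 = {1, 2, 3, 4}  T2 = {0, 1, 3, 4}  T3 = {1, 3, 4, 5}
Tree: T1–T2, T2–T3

Vertex coverage: the bags together contain {0, 1, 2, 3, 4, 5}, the full vertex set. Edge coverage: each edge of G has both endpoints in at least one bag. Running intersection: for every vertex, the bags containing it form a connected subtree. All three properties hold, so this is a valid tree decomposition of width max|bag| − 1 = 3, and hence tw(G) ≤ 3.

Yes; width 3.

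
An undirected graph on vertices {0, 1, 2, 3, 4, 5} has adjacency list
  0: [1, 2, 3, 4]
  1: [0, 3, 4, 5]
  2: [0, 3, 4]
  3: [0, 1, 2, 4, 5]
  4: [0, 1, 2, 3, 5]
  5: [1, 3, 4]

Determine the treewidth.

A width-3 tree decomposition is:
Bags: B1 = {0, 1, 3, 4}  B2 = {1, 3, 4, 5}  B3 = {0, 2, 3, 4}
Tree: B1–B2, B1–B3
Each bag holds 4 vertices, so the decomposition has width 3, which upper-bounds the treewidth. For the lower bound, the 4 vertices {0, 1, 3, 4} are pairwise adjacent, and any tree decomposition puts a clique entirely inside one bag — forcing width ≥ 3. Combining the bounds, tw(G) = 3.

3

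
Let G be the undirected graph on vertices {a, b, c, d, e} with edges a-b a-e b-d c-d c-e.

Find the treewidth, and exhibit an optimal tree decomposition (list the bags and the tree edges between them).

Every bag has size at most 3, so the width is 3 − 1 = 2 and tw(G) ≤ 2. Since e–a–b–d–c–e is a cycle in G, G is not acyclic. Forests are exactly the graphs of treewidth ≤ 1, so tw(G) ≥ 2. Hence tw(G) = 2 exactly.

Treewidth 2.
One optimal decomposition is:
Bags: B1 = {a, b, e}  B2 = {b, d, e}  B3 = {c, d, e}
Tree: B1–B2, B2–B3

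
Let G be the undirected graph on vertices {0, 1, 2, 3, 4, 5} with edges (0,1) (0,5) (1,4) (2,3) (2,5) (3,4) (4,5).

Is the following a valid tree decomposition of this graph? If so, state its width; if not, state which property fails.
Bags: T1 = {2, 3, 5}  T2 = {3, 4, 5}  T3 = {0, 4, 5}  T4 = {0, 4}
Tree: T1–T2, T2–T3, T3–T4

A tree decomposition must satisfy three properties: every vertex lies in some bag; for every edge, both endpoints lie together in some bag; and for every vertex, the bags containing it form a connected subtree. Here vertex 1 appears in no bag, so the decomposition is invalid.

No — vertex 1 appears in no bag.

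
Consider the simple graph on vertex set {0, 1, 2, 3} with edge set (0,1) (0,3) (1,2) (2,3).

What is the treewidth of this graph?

A width-2 tree decomposition is:
Bags: B1 = {0, 2, 3}  B2 = {0, 1, 2}
Tree: B1–B2
Every bag has size at most 3, so the width is 3 − 1 = 2 and tw(G) ≤ 2. For the lower bound, G contains the cycle 2–3–0–1–2, so G is not a forest; only forests have treewidth ≤ 1, hence tw(G) ≥ 2. Hence tw(G) = 2 exactly.

2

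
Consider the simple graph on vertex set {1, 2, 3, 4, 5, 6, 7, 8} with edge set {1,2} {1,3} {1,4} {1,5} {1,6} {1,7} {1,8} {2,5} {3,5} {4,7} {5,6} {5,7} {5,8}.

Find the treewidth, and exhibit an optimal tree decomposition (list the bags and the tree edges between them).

Treewidth 2.
One optimal decomposition is:
Bags: B1 = {1, 3, 5}  B2 = {1, 5, 8}  B3 = {1, 5, 7}  B4 = {1, 2, 5}  B5 = {1, 4, 7}  B6 = {1, 5, 6}
Tree: B1–B2, B2–B3, B1–B4, B3–B5, B3–B6

Each bag holds 3 vertices, so the decomposition has width 2, which upper-bounds the treewidth. For the lower bound, the 3 vertices {1, 4, 7} are pairwise adjacent, and any tree decomposition puts a clique entirely inside one bag — forcing width ≥ 2. Hence tw(G) = 2 exactly.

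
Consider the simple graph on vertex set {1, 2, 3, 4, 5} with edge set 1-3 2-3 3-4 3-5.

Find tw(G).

1

A width-1 tree decomposition is:
Bags: B1 = {1, 3}  B2 = {2, 3}  B3 = {3, 5}  B4 = {3, 4}
Tree: B1–B2, B2–B3, B2–B4
Each bag holds 2 vertices, so the decomposition has width 1, which upper-bounds the treewidth. Since G has at least one edge (e.g. 3–1), it is not an edgeless graph, so tw(G) ≥ 1. Therefore the treewidth is 1.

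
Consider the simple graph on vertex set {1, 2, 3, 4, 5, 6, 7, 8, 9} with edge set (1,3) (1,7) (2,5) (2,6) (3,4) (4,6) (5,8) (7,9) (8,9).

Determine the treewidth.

A width-2 tree decomposition is:
Bags: B1 = {2, 5, 6}  B2 = {4, 5, 6}  B3 = {3, 4, 5}  B4 = {1, 3, 5}  B5 = {1, 5, 7}  B6 = {5, 7, 9}  B7 = {5, 8, 9}
Tree: B1–B2, B2–B3, B3–B4, B4–B5, B5–B6, B6–B7
Every bag has size at most 3, so the width is 3 − 1 = 2 and tw(G) ≤ 2. The edges 5–2–6–4–3–1–7–9–8–5 form a cycle, so G is not a tree and its treewidth is at least 2. Combining the bounds, tw(G) = 2.

2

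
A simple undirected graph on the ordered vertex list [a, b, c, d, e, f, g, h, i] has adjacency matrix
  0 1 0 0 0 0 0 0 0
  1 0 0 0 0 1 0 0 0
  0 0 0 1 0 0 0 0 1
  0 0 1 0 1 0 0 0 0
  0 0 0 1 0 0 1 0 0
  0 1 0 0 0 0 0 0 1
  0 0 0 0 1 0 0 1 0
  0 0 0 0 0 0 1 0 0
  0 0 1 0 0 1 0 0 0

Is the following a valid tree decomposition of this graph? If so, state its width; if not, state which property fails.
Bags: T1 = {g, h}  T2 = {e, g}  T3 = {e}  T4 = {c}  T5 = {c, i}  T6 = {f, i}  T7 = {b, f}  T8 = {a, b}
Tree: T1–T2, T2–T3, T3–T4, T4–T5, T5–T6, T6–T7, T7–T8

A tree decomposition must satisfy three properties: every vertex lies in some bag; for every edge, both endpoints lie together in some bag; and for every vertex, the bags containing it form a connected subtree. Here vertex d appears in no bag, so the decomposition is invalid.

No — vertex d appears in no bag.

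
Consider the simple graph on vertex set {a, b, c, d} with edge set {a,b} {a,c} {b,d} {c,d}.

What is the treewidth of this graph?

2

A width-2 tree decomposition is:
Bags: B1 = {a, b, c}  B2 = {b, c, d}
Tree: B1–B2
Every bag has size at most 3, so the width is 3 − 1 = 2 and tw(G) ≤ 2. Since b–a–c–d–b is a cycle in G, G is not acyclic. Forests are exactly the graphs of treewidth ≤ 1, so tw(G) ≥ 2. The upper and lower bounds meet at 2, so that is the treewidth.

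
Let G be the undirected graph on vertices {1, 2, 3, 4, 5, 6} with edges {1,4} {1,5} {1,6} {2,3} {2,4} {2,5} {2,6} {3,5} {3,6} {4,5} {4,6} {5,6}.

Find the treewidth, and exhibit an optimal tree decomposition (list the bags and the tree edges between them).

Treewidth 3.
One such decomposition:
Bags: B1 = {2, 3, 5, 6}  B2 = {2, 4, 5, 6}  B3 = {1, 4, 5, 6}
Tree: B1–B2, B2–B3

Each bag holds 4 vertices, so the decomposition has width 3, which upper-bounds the treewidth. On the other hand G contains the 4-clique {1, 4, 5, 6}. A clique must lie in a single bag of any decomposition, so no decomposition can have width below 3. The upper and lower bounds meet at 3, so that is the treewidth.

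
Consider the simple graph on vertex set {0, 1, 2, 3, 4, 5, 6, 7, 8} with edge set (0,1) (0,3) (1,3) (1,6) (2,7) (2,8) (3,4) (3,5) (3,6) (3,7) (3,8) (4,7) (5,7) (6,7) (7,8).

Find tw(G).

A width-2 tree decomposition is:
Bags: B1 = {3, 6, 7}  B2 = {1, 3, 6}  B3 = {3, 7, 8}  B4 = {3, 4, 7}  B5 = {0, 1, 3}  B6 = {2, 7, 8}  B7 = {3, 5, 7}
Tree: B1–B2, B1–B3, B1–B4, B2–B5, B3–B6, B1–B7
The largest bag has 3 vertices, giving width 2; this decomposition certifies tw(G) ≤ 2. Conversely, {2, 7, 8} is a clique of size 3, and the vertices of any clique must share a bag in every tree decomposition; so some bag has ≥ 3 vertices and tw(G) ≥ 2. Hence tw(G) = 2 exactly.

2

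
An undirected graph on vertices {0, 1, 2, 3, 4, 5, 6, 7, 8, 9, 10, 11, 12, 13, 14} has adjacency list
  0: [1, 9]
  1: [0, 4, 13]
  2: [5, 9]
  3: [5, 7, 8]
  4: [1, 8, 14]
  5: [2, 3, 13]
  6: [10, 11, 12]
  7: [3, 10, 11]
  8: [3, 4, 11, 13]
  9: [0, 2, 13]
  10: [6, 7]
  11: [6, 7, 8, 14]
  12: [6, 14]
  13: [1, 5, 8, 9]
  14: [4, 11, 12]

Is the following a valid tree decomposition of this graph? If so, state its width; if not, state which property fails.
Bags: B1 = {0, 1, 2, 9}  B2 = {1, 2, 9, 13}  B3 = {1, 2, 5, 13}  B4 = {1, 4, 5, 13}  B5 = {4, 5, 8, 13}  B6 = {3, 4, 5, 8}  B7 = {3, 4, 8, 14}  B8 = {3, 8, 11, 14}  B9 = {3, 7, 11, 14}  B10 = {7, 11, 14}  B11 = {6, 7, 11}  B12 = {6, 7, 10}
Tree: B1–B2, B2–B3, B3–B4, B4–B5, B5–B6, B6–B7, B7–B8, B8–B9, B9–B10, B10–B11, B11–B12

No — vertex 12 appears in no bag.

A tree decomposition must satisfy three properties: every vertex lies in some bag; for every edge, both endpoints lie together in some bag; and for every vertex, the bags containing it form a connected subtree. Here vertex 12 appears in no bag, so the decomposition is invalid.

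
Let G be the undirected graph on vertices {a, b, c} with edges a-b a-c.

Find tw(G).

1

A width-1 tree decomposition is:
Bags: B1 = {a, b}  B2 = {a, c}
Tree: B1–B2
The largest bag has 2 vertices, giving width 1; this decomposition certifies tw(G) ≤ 1. Since G has at least one edge (e.g. b–a), it is not an edgeless graph, so tw(G) ≥ 1. The upper and lower bounds meet at 1, so that is the treewidth.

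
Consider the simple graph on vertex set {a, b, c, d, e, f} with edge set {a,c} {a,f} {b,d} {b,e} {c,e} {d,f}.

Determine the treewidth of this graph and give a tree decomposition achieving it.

Treewidth 2.
One optimal decomposition is:
Bags: B1 = {b, c, e}  B2 = {a, b, c}  B3 = {a, b, f}  B4 = {b, d, f}
Tree: B1–B2, B2–B3, B3–B4

The largest bag has 3 vertices, giving width 2; this decomposition certifies tw(G) ≤ 2. The edges b–e–c–a–f–d–b form a cycle, so G is not a tree and its treewidth is at least 2. Hence tw(G) = 2 exactly.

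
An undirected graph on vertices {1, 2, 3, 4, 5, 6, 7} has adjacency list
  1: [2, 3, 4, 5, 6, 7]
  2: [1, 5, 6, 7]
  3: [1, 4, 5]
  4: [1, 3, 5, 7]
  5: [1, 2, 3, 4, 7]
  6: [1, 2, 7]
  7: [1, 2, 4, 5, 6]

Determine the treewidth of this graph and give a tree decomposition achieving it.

Each bag holds 4 vertices, so the decomposition has width 3, which upper-bounds the treewidth. Conversely, {1, 2, 5, 7} is a clique of size 4, and the vertices of any clique must share a bag in every tree decomposition; so some bag has ≥ 4 vertices and tw(G) ≥ 3. Therefore the treewidth is 3.

Treewidth 3.
One such decomposition:
Bags: B1 = {1, 2, 5, 7}  B2 = {1, 2, 6, 7}  B3 = {1, 4, 5, 7}  B4 = {1, 3, 4, 5}
Tree: B1–B2, B1–B3, B3–B4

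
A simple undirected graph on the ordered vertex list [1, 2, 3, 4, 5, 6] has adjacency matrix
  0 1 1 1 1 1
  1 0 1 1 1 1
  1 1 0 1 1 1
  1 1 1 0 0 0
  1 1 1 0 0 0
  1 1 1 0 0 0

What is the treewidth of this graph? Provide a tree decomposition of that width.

Each bag holds 4 vertices, so the decomposition has width 3, which upper-bounds the treewidth. On the other hand G contains the 4-clique {1, 2, 3, 4}. A clique must lie in a single bag of any decomposition, so no decomposition can have width below 3. Hence tw(G) = 3 exactly.

Treewidth 3.
One optimal decomposition is:
Bags: B1 = {1, 2, 3, 4}  B2 = {1, 2, 3, 5}  B3 = {1, 2, 3, 6}
Tree: B1–B2, B2–B3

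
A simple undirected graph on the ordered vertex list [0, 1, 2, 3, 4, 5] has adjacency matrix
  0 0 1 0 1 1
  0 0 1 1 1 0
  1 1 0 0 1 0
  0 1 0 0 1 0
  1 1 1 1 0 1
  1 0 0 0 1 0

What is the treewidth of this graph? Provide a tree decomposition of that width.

Treewidth 2.
Bags: B1 = {0, 2, 4}  B2 = {0, 4, 5}  B3 = {1, 2, 4}  B4 = {1, 3, 4}
Tree: B1–B2, B1–B3, B3–B4

Every bag has size at most 3, so the width is 3 − 1 = 2 and tw(G) ≤ 2. On the other hand G contains the 3-clique {0, 2, 4}. A clique must lie in a single bag of any decomposition, so no decomposition can have width below 2. Combining the bounds, tw(G) = 2.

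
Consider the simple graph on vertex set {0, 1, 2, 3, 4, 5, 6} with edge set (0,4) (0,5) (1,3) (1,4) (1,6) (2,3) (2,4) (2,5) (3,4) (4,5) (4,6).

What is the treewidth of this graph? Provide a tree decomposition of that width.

Every bag has size at most 3, so the width is 3 − 1 = 2 and tw(G) ≤ 2. For the lower bound, the 3 vertices {0, 4, 5} are pairwise adjacent, and any tree decomposition puts a clique entirely inside one bag — forcing width ≥ 2. The upper and lower bounds meet at 2, so that is the treewidth.

Treewidth 2.
One optimal decomposition is:
Bags: B1 = {1, 3, 4}  B2 = {2, 3, 4}  B3 = {1, 4, 6}  B4 = {2, 4, 5}  B5 = {0, 4, 5}
Tree: B1–B2, B1–B3, B2–B4, B4–B5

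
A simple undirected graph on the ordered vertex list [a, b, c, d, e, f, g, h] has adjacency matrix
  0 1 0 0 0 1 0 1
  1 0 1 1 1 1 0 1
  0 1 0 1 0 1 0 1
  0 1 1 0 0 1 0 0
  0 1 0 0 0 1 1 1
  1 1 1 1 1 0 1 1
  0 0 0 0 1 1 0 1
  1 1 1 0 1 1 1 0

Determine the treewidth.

3

A width-3 tree decomposition is:
Bags: B1 = {b, c, f, h}  B2 = {b, e, f, h}  B3 = {a, b, f, h}  B4 = {b, c, d, f}  B5 = {e, f, g, h}
Tree: B1–B2, B1–B3, B1–B4, B2–B5
Each bag holds 4 vertices, so the decomposition has width 3, which upper-bounds the treewidth. For the lower bound, the 4 vertices {b, c, d, f} are pairwise adjacent, and any tree decomposition puts a clique entirely inside one bag — forcing width ≥ 3. Therefore the treewidth is 3.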